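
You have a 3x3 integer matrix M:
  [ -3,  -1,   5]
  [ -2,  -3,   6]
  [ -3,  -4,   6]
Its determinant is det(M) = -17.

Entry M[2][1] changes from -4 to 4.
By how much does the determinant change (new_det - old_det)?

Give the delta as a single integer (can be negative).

Cofactor C_21 = 8
Entry delta = 4 - -4 = 8
Det delta = entry_delta * cofactor = 8 * 8 = 64

Answer: 64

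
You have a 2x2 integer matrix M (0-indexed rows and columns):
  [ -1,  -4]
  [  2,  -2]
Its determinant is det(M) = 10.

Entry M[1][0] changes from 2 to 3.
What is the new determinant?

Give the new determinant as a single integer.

Answer: 14

Derivation:
det is linear in row 1: changing M[1][0] by delta changes det by delta * cofactor(1,0).
Cofactor C_10 = (-1)^(1+0) * minor(1,0) = 4
Entry delta = 3 - 2 = 1
Det delta = 1 * 4 = 4
New det = 10 + 4 = 14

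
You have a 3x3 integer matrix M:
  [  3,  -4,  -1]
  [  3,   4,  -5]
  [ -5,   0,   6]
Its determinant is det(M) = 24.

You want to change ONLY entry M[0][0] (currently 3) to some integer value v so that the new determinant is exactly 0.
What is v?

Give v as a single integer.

Answer: 2

Derivation:
det is linear in entry M[0][0]: det = old_det + (v - 3) * C_00
Cofactor C_00 = 24
Want det = 0: 24 + (v - 3) * 24 = 0
  (v - 3) = -24 / 24 = -1
  v = 3 + (-1) = 2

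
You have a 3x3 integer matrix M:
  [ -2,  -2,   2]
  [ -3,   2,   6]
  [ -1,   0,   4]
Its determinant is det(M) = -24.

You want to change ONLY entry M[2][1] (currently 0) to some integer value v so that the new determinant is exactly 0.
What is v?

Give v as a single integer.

Answer: 4

Derivation:
det is linear in entry M[2][1]: det = old_det + (v - 0) * C_21
Cofactor C_21 = 6
Want det = 0: -24 + (v - 0) * 6 = 0
  (v - 0) = 24 / 6 = 4
  v = 0 + (4) = 4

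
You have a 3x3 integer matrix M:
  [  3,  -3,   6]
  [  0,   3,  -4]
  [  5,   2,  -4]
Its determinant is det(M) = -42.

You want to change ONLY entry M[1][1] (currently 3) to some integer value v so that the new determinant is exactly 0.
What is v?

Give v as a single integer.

Answer: 2

Derivation:
det is linear in entry M[1][1]: det = old_det + (v - 3) * C_11
Cofactor C_11 = -42
Want det = 0: -42 + (v - 3) * -42 = 0
  (v - 3) = 42 / -42 = -1
  v = 3 + (-1) = 2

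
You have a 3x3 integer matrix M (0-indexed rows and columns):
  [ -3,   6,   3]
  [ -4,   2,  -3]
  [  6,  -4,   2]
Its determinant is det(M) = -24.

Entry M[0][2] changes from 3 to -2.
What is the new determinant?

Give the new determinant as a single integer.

Answer: -44

Derivation:
det is linear in row 0: changing M[0][2] by delta changes det by delta * cofactor(0,2).
Cofactor C_02 = (-1)^(0+2) * minor(0,2) = 4
Entry delta = -2 - 3 = -5
Det delta = -5 * 4 = -20
New det = -24 + -20 = -44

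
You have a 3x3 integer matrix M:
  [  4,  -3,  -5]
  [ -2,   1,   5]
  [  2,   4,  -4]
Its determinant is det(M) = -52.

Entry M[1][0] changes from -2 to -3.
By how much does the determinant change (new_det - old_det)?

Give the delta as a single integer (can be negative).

Cofactor C_10 = -32
Entry delta = -3 - -2 = -1
Det delta = entry_delta * cofactor = -1 * -32 = 32

Answer: 32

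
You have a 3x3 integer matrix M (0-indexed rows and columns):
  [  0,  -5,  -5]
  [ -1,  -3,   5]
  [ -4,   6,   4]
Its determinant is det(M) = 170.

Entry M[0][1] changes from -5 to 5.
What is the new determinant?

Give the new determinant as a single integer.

det is linear in row 0: changing M[0][1] by delta changes det by delta * cofactor(0,1).
Cofactor C_01 = (-1)^(0+1) * minor(0,1) = -16
Entry delta = 5 - -5 = 10
Det delta = 10 * -16 = -160
New det = 170 + -160 = 10

Answer: 10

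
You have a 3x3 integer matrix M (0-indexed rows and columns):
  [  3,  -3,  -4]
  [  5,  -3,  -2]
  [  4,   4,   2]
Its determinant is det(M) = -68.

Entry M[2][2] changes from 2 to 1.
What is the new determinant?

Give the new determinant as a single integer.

Answer: -74

Derivation:
det is linear in row 2: changing M[2][2] by delta changes det by delta * cofactor(2,2).
Cofactor C_22 = (-1)^(2+2) * minor(2,2) = 6
Entry delta = 1 - 2 = -1
Det delta = -1 * 6 = -6
New det = -68 + -6 = -74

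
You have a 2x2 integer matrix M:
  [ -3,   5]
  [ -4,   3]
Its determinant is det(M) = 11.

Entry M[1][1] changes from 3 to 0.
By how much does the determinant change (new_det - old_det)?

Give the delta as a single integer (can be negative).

Answer: 9

Derivation:
Cofactor C_11 = -3
Entry delta = 0 - 3 = -3
Det delta = entry_delta * cofactor = -3 * -3 = 9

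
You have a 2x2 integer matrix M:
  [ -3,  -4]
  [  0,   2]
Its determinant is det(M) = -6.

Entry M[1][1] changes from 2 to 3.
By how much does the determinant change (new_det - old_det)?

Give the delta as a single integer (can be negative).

Cofactor C_11 = -3
Entry delta = 3 - 2 = 1
Det delta = entry_delta * cofactor = 1 * -3 = -3

Answer: -3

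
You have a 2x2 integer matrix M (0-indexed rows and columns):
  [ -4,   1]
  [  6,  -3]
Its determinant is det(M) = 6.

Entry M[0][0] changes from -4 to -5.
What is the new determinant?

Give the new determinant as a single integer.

det is linear in row 0: changing M[0][0] by delta changes det by delta * cofactor(0,0).
Cofactor C_00 = (-1)^(0+0) * minor(0,0) = -3
Entry delta = -5 - -4 = -1
Det delta = -1 * -3 = 3
New det = 6 + 3 = 9

Answer: 9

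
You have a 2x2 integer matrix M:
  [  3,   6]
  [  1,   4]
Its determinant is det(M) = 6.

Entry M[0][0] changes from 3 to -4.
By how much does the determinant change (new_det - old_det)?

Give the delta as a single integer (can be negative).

Answer: -28

Derivation:
Cofactor C_00 = 4
Entry delta = -4 - 3 = -7
Det delta = entry_delta * cofactor = -7 * 4 = -28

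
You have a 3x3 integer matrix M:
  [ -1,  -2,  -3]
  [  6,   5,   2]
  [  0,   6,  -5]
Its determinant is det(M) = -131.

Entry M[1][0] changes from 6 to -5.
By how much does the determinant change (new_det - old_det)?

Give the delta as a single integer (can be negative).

Cofactor C_10 = -28
Entry delta = -5 - 6 = -11
Det delta = entry_delta * cofactor = -11 * -28 = 308

Answer: 308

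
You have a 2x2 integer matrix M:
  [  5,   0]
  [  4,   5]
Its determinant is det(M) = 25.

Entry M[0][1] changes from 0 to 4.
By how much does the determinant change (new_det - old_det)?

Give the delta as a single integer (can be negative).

Answer: -16

Derivation:
Cofactor C_01 = -4
Entry delta = 4 - 0 = 4
Det delta = entry_delta * cofactor = 4 * -4 = -16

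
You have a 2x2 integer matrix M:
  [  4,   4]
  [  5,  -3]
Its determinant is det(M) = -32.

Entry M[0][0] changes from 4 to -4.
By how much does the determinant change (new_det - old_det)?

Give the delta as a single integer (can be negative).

Answer: 24

Derivation:
Cofactor C_00 = -3
Entry delta = -4 - 4 = -8
Det delta = entry_delta * cofactor = -8 * -3 = 24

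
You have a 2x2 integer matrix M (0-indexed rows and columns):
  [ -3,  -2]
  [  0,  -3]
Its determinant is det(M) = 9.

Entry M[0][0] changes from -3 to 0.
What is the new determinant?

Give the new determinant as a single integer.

det is linear in row 0: changing M[0][0] by delta changes det by delta * cofactor(0,0).
Cofactor C_00 = (-1)^(0+0) * minor(0,0) = -3
Entry delta = 0 - -3 = 3
Det delta = 3 * -3 = -9
New det = 9 + -9 = 0

Answer: 0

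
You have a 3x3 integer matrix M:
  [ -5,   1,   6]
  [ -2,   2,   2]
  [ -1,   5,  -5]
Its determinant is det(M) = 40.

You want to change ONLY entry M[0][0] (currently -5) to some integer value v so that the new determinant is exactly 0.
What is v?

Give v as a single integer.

det is linear in entry M[0][0]: det = old_det + (v - -5) * C_00
Cofactor C_00 = -20
Want det = 0: 40 + (v - -5) * -20 = 0
  (v - -5) = -40 / -20 = 2
  v = -5 + (2) = -3

Answer: -3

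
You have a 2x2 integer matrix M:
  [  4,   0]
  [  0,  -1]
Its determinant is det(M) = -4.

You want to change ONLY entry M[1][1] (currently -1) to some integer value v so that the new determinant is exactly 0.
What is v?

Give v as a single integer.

Answer: 0

Derivation:
det is linear in entry M[1][1]: det = old_det + (v - -1) * C_11
Cofactor C_11 = 4
Want det = 0: -4 + (v - -1) * 4 = 0
  (v - -1) = 4 / 4 = 1
  v = -1 + (1) = 0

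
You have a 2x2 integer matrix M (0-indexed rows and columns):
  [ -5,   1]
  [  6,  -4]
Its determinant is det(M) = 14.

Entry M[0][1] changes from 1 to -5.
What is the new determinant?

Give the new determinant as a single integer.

det is linear in row 0: changing M[0][1] by delta changes det by delta * cofactor(0,1).
Cofactor C_01 = (-1)^(0+1) * minor(0,1) = -6
Entry delta = -5 - 1 = -6
Det delta = -6 * -6 = 36
New det = 14 + 36 = 50

Answer: 50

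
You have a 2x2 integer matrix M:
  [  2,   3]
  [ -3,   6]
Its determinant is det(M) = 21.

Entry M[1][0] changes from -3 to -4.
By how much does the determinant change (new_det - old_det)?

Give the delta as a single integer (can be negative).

Answer: 3

Derivation:
Cofactor C_10 = -3
Entry delta = -4 - -3 = -1
Det delta = entry_delta * cofactor = -1 * -3 = 3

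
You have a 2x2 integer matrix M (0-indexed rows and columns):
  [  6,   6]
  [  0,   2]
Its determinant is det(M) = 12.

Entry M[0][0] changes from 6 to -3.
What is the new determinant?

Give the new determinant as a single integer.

det is linear in row 0: changing M[0][0] by delta changes det by delta * cofactor(0,0).
Cofactor C_00 = (-1)^(0+0) * minor(0,0) = 2
Entry delta = -3 - 6 = -9
Det delta = -9 * 2 = -18
New det = 12 + -18 = -6

Answer: -6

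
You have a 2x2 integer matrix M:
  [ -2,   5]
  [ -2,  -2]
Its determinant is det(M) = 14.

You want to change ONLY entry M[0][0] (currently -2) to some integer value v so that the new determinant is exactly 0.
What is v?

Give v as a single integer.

Answer: 5

Derivation:
det is linear in entry M[0][0]: det = old_det + (v - -2) * C_00
Cofactor C_00 = -2
Want det = 0: 14 + (v - -2) * -2 = 0
  (v - -2) = -14 / -2 = 7
  v = -2 + (7) = 5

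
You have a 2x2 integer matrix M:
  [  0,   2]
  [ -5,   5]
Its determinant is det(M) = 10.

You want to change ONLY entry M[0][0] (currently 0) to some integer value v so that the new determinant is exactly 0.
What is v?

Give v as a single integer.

Answer: -2

Derivation:
det is linear in entry M[0][0]: det = old_det + (v - 0) * C_00
Cofactor C_00 = 5
Want det = 0: 10 + (v - 0) * 5 = 0
  (v - 0) = -10 / 5 = -2
  v = 0 + (-2) = -2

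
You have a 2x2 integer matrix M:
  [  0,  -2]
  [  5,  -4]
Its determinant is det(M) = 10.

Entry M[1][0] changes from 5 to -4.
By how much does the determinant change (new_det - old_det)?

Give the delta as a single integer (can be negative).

Answer: -18

Derivation:
Cofactor C_10 = 2
Entry delta = -4 - 5 = -9
Det delta = entry_delta * cofactor = -9 * 2 = -18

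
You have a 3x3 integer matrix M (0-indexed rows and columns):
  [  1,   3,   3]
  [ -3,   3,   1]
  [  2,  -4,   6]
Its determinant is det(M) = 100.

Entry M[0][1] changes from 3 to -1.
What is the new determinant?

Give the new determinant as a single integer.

det is linear in row 0: changing M[0][1] by delta changes det by delta * cofactor(0,1).
Cofactor C_01 = (-1)^(0+1) * minor(0,1) = 20
Entry delta = -1 - 3 = -4
Det delta = -4 * 20 = -80
New det = 100 + -80 = 20

Answer: 20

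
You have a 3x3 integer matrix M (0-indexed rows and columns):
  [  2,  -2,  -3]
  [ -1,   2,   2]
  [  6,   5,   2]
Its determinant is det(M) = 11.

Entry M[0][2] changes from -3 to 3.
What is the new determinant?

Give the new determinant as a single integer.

Answer: -91

Derivation:
det is linear in row 0: changing M[0][2] by delta changes det by delta * cofactor(0,2).
Cofactor C_02 = (-1)^(0+2) * minor(0,2) = -17
Entry delta = 3 - -3 = 6
Det delta = 6 * -17 = -102
New det = 11 + -102 = -91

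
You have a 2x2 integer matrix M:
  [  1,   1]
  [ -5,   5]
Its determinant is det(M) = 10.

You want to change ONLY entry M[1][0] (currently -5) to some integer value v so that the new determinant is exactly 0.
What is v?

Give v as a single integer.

det is linear in entry M[1][0]: det = old_det + (v - -5) * C_10
Cofactor C_10 = -1
Want det = 0: 10 + (v - -5) * -1 = 0
  (v - -5) = -10 / -1 = 10
  v = -5 + (10) = 5

Answer: 5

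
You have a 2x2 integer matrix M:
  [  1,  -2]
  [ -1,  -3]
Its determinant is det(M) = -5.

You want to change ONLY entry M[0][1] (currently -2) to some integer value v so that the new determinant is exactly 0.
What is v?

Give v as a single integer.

Answer: 3

Derivation:
det is linear in entry M[0][1]: det = old_det + (v - -2) * C_01
Cofactor C_01 = 1
Want det = 0: -5 + (v - -2) * 1 = 0
  (v - -2) = 5 / 1 = 5
  v = -2 + (5) = 3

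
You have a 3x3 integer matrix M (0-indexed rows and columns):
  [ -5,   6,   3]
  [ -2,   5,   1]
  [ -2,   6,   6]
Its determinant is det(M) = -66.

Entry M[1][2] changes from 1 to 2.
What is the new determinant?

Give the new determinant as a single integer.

Answer: -48

Derivation:
det is linear in row 1: changing M[1][2] by delta changes det by delta * cofactor(1,2).
Cofactor C_12 = (-1)^(1+2) * minor(1,2) = 18
Entry delta = 2 - 1 = 1
Det delta = 1 * 18 = 18
New det = -66 + 18 = -48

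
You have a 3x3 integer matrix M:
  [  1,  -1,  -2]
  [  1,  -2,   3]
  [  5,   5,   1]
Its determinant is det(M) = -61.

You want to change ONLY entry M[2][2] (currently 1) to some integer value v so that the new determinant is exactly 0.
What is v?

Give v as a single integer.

Answer: -60

Derivation:
det is linear in entry M[2][2]: det = old_det + (v - 1) * C_22
Cofactor C_22 = -1
Want det = 0: -61 + (v - 1) * -1 = 0
  (v - 1) = 61 / -1 = -61
  v = 1 + (-61) = -60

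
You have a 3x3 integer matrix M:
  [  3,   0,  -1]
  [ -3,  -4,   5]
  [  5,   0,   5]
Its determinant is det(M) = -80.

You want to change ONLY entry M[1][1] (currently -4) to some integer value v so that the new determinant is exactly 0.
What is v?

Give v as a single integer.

Answer: 0

Derivation:
det is linear in entry M[1][1]: det = old_det + (v - -4) * C_11
Cofactor C_11 = 20
Want det = 0: -80 + (v - -4) * 20 = 0
  (v - -4) = 80 / 20 = 4
  v = -4 + (4) = 0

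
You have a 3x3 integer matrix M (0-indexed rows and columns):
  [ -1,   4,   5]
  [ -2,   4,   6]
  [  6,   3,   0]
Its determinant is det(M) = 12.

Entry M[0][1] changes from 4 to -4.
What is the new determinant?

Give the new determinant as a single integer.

det is linear in row 0: changing M[0][1] by delta changes det by delta * cofactor(0,1).
Cofactor C_01 = (-1)^(0+1) * minor(0,1) = 36
Entry delta = -4 - 4 = -8
Det delta = -8 * 36 = -288
New det = 12 + -288 = -276

Answer: -276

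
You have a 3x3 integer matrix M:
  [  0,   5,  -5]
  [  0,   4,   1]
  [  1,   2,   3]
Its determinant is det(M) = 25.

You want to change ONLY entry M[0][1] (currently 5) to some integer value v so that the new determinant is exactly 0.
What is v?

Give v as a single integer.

Answer: -20

Derivation:
det is linear in entry M[0][1]: det = old_det + (v - 5) * C_01
Cofactor C_01 = 1
Want det = 0: 25 + (v - 5) * 1 = 0
  (v - 5) = -25 / 1 = -25
  v = 5 + (-25) = -20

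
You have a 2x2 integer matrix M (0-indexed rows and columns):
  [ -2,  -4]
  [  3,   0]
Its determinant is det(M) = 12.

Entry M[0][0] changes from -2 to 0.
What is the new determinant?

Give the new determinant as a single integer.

det is linear in row 0: changing M[0][0] by delta changes det by delta * cofactor(0,0).
Cofactor C_00 = (-1)^(0+0) * minor(0,0) = 0
Entry delta = 0 - -2 = 2
Det delta = 2 * 0 = 0
New det = 12 + 0 = 12

Answer: 12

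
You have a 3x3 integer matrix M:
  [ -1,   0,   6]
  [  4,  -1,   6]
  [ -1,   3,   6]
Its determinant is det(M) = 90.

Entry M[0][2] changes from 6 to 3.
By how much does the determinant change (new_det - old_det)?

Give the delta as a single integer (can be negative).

Cofactor C_02 = 11
Entry delta = 3 - 6 = -3
Det delta = entry_delta * cofactor = -3 * 11 = -33

Answer: -33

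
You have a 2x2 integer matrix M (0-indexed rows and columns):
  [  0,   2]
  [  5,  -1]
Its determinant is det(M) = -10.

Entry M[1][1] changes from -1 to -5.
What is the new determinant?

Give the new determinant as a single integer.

det is linear in row 1: changing M[1][1] by delta changes det by delta * cofactor(1,1).
Cofactor C_11 = (-1)^(1+1) * minor(1,1) = 0
Entry delta = -5 - -1 = -4
Det delta = -4 * 0 = 0
New det = -10 + 0 = -10

Answer: -10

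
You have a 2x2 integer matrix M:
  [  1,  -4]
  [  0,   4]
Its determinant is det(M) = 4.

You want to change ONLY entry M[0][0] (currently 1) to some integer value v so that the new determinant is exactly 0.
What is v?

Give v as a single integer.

det is linear in entry M[0][0]: det = old_det + (v - 1) * C_00
Cofactor C_00 = 4
Want det = 0: 4 + (v - 1) * 4 = 0
  (v - 1) = -4 / 4 = -1
  v = 1 + (-1) = 0

Answer: 0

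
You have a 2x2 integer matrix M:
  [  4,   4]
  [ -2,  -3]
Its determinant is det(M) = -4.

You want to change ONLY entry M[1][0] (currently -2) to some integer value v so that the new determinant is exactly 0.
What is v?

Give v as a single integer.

Answer: -3

Derivation:
det is linear in entry M[1][0]: det = old_det + (v - -2) * C_10
Cofactor C_10 = -4
Want det = 0: -4 + (v - -2) * -4 = 0
  (v - -2) = 4 / -4 = -1
  v = -2 + (-1) = -3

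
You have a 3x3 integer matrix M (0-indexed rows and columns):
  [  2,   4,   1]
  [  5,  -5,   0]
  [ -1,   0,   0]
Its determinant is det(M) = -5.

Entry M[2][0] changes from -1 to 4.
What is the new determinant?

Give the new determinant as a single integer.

det is linear in row 2: changing M[2][0] by delta changes det by delta * cofactor(2,0).
Cofactor C_20 = (-1)^(2+0) * minor(2,0) = 5
Entry delta = 4 - -1 = 5
Det delta = 5 * 5 = 25
New det = -5 + 25 = 20

Answer: 20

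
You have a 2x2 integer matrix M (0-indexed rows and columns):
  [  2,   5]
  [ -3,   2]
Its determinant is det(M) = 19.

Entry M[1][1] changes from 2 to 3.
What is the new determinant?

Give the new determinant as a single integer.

det is linear in row 1: changing M[1][1] by delta changes det by delta * cofactor(1,1).
Cofactor C_11 = (-1)^(1+1) * minor(1,1) = 2
Entry delta = 3 - 2 = 1
Det delta = 1 * 2 = 2
New det = 19 + 2 = 21

Answer: 21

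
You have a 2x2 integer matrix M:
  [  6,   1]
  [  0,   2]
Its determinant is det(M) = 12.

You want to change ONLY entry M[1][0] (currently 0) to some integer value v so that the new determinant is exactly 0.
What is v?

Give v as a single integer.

det is linear in entry M[1][0]: det = old_det + (v - 0) * C_10
Cofactor C_10 = -1
Want det = 0: 12 + (v - 0) * -1 = 0
  (v - 0) = -12 / -1 = 12
  v = 0 + (12) = 12

Answer: 12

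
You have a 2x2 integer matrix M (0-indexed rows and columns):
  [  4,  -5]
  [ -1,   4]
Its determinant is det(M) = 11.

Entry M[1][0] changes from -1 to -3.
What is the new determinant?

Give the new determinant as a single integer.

det is linear in row 1: changing M[1][0] by delta changes det by delta * cofactor(1,0).
Cofactor C_10 = (-1)^(1+0) * minor(1,0) = 5
Entry delta = -3 - -1 = -2
Det delta = -2 * 5 = -10
New det = 11 + -10 = 1

Answer: 1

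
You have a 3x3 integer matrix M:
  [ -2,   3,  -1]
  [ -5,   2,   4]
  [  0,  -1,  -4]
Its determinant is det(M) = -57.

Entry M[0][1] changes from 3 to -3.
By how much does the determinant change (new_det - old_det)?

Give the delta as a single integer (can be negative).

Answer: 120

Derivation:
Cofactor C_01 = -20
Entry delta = -3 - 3 = -6
Det delta = entry_delta * cofactor = -6 * -20 = 120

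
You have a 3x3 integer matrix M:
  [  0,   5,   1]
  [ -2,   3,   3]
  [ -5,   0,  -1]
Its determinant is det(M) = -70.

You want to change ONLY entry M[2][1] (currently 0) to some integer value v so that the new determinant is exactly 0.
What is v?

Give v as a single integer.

Answer: -35

Derivation:
det is linear in entry M[2][1]: det = old_det + (v - 0) * C_21
Cofactor C_21 = -2
Want det = 0: -70 + (v - 0) * -2 = 0
  (v - 0) = 70 / -2 = -35
  v = 0 + (-35) = -35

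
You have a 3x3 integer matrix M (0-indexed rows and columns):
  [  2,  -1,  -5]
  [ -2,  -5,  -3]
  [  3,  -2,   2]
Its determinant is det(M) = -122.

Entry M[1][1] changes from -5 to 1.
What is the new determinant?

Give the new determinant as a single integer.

Answer: -8

Derivation:
det is linear in row 1: changing M[1][1] by delta changes det by delta * cofactor(1,1).
Cofactor C_11 = (-1)^(1+1) * minor(1,1) = 19
Entry delta = 1 - -5 = 6
Det delta = 6 * 19 = 114
New det = -122 + 114 = -8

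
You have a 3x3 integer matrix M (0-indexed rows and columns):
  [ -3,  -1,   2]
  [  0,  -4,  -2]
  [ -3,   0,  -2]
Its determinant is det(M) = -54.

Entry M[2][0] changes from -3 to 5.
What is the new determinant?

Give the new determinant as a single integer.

Answer: 26

Derivation:
det is linear in row 2: changing M[2][0] by delta changes det by delta * cofactor(2,0).
Cofactor C_20 = (-1)^(2+0) * minor(2,0) = 10
Entry delta = 5 - -3 = 8
Det delta = 8 * 10 = 80
New det = -54 + 80 = 26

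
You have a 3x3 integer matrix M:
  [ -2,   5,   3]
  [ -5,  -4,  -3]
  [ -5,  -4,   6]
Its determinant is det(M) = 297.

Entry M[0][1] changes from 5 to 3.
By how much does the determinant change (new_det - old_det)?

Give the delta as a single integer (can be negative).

Answer: -90

Derivation:
Cofactor C_01 = 45
Entry delta = 3 - 5 = -2
Det delta = entry_delta * cofactor = -2 * 45 = -90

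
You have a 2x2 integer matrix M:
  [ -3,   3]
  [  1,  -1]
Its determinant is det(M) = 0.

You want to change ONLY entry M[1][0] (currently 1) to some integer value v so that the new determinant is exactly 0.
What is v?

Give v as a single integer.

Answer: 1

Derivation:
det is linear in entry M[1][0]: det = old_det + (v - 1) * C_10
Cofactor C_10 = -3
Want det = 0: 0 + (v - 1) * -3 = 0
  (v - 1) = 0 / -3 = 0
  v = 1 + (0) = 1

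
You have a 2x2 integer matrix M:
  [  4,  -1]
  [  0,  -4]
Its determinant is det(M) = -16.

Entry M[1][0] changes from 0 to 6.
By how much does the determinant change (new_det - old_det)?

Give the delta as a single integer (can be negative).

Cofactor C_10 = 1
Entry delta = 6 - 0 = 6
Det delta = entry_delta * cofactor = 6 * 1 = 6

Answer: 6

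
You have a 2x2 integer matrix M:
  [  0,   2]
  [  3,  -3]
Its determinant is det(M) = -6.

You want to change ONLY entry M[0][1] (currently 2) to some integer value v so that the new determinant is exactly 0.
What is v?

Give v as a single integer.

det is linear in entry M[0][1]: det = old_det + (v - 2) * C_01
Cofactor C_01 = -3
Want det = 0: -6 + (v - 2) * -3 = 0
  (v - 2) = 6 / -3 = -2
  v = 2 + (-2) = 0

Answer: 0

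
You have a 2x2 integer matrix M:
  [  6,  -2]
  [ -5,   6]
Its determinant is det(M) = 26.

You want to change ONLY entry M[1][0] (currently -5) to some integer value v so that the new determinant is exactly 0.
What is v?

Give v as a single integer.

Answer: -18

Derivation:
det is linear in entry M[1][0]: det = old_det + (v - -5) * C_10
Cofactor C_10 = 2
Want det = 0: 26 + (v - -5) * 2 = 0
  (v - -5) = -26 / 2 = -13
  v = -5 + (-13) = -18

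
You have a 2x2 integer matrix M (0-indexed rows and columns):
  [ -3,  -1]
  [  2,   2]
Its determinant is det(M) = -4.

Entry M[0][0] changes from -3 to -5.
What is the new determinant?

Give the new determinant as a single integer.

Answer: -8

Derivation:
det is linear in row 0: changing M[0][0] by delta changes det by delta * cofactor(0,0).
Cofactor C_00 = (-1)^(0+0) * minor(0,0) = 2
Entry delta = -5 - -3 = -2
Det delta = -2 * 2 = -4
New det = -4 + -4 = -8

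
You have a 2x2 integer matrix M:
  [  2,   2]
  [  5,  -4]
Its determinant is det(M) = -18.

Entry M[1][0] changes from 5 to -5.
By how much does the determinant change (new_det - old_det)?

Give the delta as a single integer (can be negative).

Cofactor C_10 = -2
Entry delta = -5 - 5 = -10
Det delta = entry_delta * cofactor = -10 * -2 = 20

Answer: 20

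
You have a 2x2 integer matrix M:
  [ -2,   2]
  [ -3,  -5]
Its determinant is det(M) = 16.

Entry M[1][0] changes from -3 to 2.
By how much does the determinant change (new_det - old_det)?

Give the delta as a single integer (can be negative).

Answer: -10

Derivation:
Cofactor C_10 = -2
Entry delta = 2 - -3 = 5
Det delta = entry_delta * cofactor = 5 * -2 = -10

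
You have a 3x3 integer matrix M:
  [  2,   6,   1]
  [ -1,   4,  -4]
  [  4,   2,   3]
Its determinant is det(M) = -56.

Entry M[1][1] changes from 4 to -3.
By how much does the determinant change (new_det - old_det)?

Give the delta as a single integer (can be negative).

Cofactor C_11 = 2
Entry delta = -3 - 4 = -7
Det delta = entry_delta * cofactor = -7 * 2 = -14

Answer: -14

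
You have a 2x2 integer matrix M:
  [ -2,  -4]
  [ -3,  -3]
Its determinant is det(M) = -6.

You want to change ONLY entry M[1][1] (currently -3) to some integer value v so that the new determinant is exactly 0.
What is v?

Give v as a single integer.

Answer: -6

Derivation:
det is linear in entry M[1][1]: det = old_det + (v - -3) * C_11
Cofactor C_11 = -2
Want det = 0: -6 + (v - -3) * -2 = 0
  (v - -3) = 6 / -2 = -3
  v = -3 + (-3) = -6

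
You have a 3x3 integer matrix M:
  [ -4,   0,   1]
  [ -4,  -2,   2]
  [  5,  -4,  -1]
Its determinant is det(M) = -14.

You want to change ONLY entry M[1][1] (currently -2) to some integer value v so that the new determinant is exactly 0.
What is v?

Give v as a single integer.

Answer: -16

Derivation:
det is linear in entry M[1][1]: det = old_det + (v - -2) * C_11
Cofactor C_11 = -1
Want det = 0: -14 + (v - -2) * -1 = 0
  (v - -2) = 14 / -1 = -14
  v = -2 + (-14) = -16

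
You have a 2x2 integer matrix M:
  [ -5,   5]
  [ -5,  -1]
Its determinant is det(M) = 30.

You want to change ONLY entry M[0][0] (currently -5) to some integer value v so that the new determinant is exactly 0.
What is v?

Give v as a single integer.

det is linear in entry M[0][0]: det = old_det + (v - -5) * C_00
Cofactor C_00 = -1
Want det = 0: 30 + (v - -5) * -1 = 0
  (v - -5) = -30 / -1 = 30
  v = -5 + (30) = 25

Answer: 25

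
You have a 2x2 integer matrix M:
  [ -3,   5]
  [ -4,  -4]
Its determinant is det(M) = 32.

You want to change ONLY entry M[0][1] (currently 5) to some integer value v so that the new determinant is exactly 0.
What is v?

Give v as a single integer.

Answer: -3

Derivation:
det is linear in entry M[0][1]: det = old_det + (v - 5) * C_01
Cofactor C_01 = 4
Want det = 0: 32 + (v - 5) * 4 = 0
  (v - 5) = -32 / 4 = -8
  v = 5 + (-8) = -3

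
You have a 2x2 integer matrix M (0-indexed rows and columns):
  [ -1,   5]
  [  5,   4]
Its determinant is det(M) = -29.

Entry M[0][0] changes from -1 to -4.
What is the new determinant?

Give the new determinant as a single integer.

det is linear in row 0: changing M[0][0] by delta changes det by delta * cofactor(0,0).
Cofactor C_00 = (-1)^(0+0) * minor(0,0) = 4
Entry delta = -4 - -1 = -3
Det delta = -3 * 4 = -12
New det = -29 + -12 = -41

Answer: -41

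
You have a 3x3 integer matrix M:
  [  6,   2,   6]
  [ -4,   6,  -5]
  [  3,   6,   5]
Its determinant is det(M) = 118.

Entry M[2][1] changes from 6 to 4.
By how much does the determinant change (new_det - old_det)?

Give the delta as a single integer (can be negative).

Cofactor C_21 = 6
Entry delta = 4 - 6 = -2
Det delta = entry_delta * cofactor = -2 * 6 = -12

Answer: -12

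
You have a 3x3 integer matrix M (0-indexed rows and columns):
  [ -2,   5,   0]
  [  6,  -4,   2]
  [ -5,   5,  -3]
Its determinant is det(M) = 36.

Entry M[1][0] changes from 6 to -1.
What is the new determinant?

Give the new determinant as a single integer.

Answer: -69

Derivation:
det is linear in row 1: changing M[1][0] by delta changes det by delta * cofactor(1,0).
Cofactor C_10 = (-1)^(1+0) * minor(1,0) = 15
Entry delta = -1 - 6 = -7
Det delta = -7 * 15 = -105
New det = 36 + -105 = -69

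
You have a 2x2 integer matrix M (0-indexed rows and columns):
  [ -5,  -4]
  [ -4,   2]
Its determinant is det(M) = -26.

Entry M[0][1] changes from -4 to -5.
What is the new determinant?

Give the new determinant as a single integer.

det is linear in row 0: changing M[0][1] by delta changes det by delta * cofactor(0,1).
Cofactor C_01 = (-1)^(0+1) * minor(0,1) = 4
Entry delta = -5 - -4 = -1
Det delta = -1 * 4 = -4
New det = -26 + -4 = -30

Answer: -30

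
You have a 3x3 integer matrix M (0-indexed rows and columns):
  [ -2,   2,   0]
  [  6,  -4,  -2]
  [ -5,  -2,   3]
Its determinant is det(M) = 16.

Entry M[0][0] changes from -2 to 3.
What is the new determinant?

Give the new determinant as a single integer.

det is linear in row 0: changing M[0][0] by delta changes det by delta * cofactor(0,0).
Cofactor C_00 = (-1)^(0+0) * minor(0,0) = -16
Entry delta = 3 - -2 = 5
Det delta = 5 * -16 = -80
New det = 16 + -80 = -64

Answer: -64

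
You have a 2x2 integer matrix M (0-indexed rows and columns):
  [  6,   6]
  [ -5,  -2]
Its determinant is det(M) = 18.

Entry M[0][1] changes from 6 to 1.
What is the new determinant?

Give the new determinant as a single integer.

det is linear in row 0: changing M[0][1] by delta changes det by delta * cofactor(0,1).
Cofactor C_01 = (-1)^(0+1) * minor(0,1) = 5
Entry delta = 1 - 6 = -5
Det delta = -5 * 5 = -25
New det = 18 + -25 = -7

Answer: -7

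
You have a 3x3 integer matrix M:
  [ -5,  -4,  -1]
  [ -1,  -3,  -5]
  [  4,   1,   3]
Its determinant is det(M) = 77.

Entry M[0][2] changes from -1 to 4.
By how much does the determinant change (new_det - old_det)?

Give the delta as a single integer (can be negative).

Answer: 55

Derivation:
Cofactor C_02 = 11
Entry delta = 4 - -1 = 5
Det delta = entry_delta * cofactor = 5 * 11 = 55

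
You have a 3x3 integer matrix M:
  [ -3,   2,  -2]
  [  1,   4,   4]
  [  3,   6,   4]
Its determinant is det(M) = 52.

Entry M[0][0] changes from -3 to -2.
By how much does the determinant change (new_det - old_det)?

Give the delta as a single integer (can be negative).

Cofactor C_00 = -8
Entry delta = -2 - -3 = 1
Det delta = entry_delta * cofactor = 1 * -8 = -8

Answer: -8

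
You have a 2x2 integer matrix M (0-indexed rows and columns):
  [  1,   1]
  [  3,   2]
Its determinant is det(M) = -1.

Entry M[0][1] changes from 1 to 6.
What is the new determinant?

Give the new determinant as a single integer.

det is linear in row 0: changing M[0][1] by delta changes det by delta * cofactor(0,1).
Cofactor C_01 = (-1)^(0+1) * minor(0,1) = -3
Entry delta = 6 - 1 = 5
Det delta = 5 * -3 = -15
New det = -1 + -15 = -16

Answer: -16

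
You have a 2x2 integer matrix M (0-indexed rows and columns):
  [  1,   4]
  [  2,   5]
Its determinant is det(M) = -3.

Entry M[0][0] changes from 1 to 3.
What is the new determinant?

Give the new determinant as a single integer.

Answer: 7

Derivation:
det is linear in row 0: changing M[0][0] by delta changes det by delta * cofactor(0,0).
Cofactor C_00 = (-1)^(0+0) * minor(0,0) = 5
Entry delta = 3 - 1 = 2
Det delta = 2 * 5 = 10
New det = -3 + 10 = 7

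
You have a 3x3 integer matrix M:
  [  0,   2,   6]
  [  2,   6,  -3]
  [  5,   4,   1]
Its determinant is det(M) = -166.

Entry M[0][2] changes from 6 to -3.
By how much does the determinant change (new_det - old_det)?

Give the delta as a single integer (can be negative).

Cofactor C_02 = -22
Entry delta = -3 - 6 = -9
Det delta = entry_delta * cofactor = -9 * -22 = 198

Answer: 198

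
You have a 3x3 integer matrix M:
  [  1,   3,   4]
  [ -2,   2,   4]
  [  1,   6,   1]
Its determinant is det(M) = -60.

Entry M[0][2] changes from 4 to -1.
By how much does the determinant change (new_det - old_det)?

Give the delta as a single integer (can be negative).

Cofactor C_02 = -14
Entry delta = -1 - 4 = -5
Det delta = entry_delta * cofactor = -5 * -14 = 70

Answer: 70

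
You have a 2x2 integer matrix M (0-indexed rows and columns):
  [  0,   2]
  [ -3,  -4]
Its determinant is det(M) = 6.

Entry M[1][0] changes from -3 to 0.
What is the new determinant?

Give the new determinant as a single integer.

Answer: 0

Derivation:
det is linear in row 1: changing M[1][0] by delta changes det by delta * cofactor(1,0).
Cofactor C_10 = (-1)^(1+0) * minor(1,0) = -2
Entry delta = 0 - -3 = 3
Det delta = 3 * -2 = -6
New det = 6 + -6 = 0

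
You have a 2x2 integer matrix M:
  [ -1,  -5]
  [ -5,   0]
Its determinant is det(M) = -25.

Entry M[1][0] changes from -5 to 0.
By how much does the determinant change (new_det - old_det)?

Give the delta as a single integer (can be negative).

Cofactor C_10 = 5
Entry delta = 0 - -5 = 5
Det delta = entry_delta * cofactor = 5 * 5 = 25

Answer: 25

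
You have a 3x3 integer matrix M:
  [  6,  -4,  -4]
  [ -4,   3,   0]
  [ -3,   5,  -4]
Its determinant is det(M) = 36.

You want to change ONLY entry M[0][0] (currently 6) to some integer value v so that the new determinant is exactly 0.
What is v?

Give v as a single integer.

Answer: 9

Derivation:
det is linear in entry M[0][0]: det = old_det + (v - 6) * C_00
Cofactor C_00 = -12
Want det = 0: 36 + (v - 6) * -12 = 0
  (v - 6) = -36 / -12 = 3
  v = 6 + (3) = 9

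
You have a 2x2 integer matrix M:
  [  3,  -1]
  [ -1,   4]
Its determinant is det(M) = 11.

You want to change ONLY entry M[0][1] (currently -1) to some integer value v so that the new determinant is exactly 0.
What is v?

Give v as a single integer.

Answer: -12

Derivation:
det is linear in entry M[0][1]: det = old_det + (v - -1) * C_01
Cofactor C_01 = 1
Want det = 0: 11 + (v - -1) * 1 = 0
  (v - -1) = -11 / 1 = -11
  v = -1 + (-11) = -12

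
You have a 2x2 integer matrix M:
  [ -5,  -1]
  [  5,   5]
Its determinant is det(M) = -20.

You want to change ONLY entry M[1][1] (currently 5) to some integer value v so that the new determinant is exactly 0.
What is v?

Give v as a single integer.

Answer: 1

Derivation:
det is linear in entry M[1][1]: det = old_det + (v - 5) * C_11
Cofactor C_11 = -5
Want det = 0: -20 + (v - 5) * -5 = 0
  (v - 5) = 20 / -5 = -4
  v = 5 + (-4) = 1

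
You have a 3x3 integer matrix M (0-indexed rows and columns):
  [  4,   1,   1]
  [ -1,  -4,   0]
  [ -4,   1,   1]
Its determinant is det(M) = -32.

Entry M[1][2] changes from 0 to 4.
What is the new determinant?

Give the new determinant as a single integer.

Answer: -64

Derivation:
det is linear in row 1: changing M[1][2] by delta changes det by delta * cofactor(1,2).
Cofactor C_12 = (-1)^(1+2) * minor(1,2) = -8
Entry delta = 4 - 0 = 4
Det delta = 4 * -8 = -32
New det = -32 + -32 = -64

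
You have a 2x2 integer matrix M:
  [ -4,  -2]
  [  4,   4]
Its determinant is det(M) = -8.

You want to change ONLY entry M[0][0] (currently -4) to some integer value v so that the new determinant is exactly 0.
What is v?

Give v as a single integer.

det is linear in entry M[0][0]: det = old_det + (v - -4) * C_00
Cofactor C_00 = 4
Want det = 0: -8 + (v - -4) * 4 = 0
  (v - -4) = 8 / 4 = 2
  v = -4 + (2) = -2

Answer: -2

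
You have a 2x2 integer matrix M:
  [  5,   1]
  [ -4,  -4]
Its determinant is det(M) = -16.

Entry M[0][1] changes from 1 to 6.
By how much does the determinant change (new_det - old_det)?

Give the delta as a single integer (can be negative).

Cofactor C_01 = 4
Entry delta = 6 - 1 = 5
Det delta = entry_delta * cofactor = 5 * 4 = 20

Answer: 20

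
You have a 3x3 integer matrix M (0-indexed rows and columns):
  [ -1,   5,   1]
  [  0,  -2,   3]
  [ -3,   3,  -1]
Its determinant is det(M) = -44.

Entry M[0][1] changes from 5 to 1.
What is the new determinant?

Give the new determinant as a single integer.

Answer: -8

Derivation:
det is linear in row 0: changing M[0][1] by delta changes det by delta * cofactor(0,1).
Cofactor C_01 = (-1)^(0+1) * minor(0,1) = -9
Entry delta = 1 - 5 = -4
Det delta = -4 * -9 = 36
New det = -44 + 36 = -8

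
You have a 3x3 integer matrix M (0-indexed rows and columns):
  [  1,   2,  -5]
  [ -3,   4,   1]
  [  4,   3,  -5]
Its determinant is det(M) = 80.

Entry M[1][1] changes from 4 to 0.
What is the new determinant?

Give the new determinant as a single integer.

det is linear in row 1: changing M[1][1] by delta changes det by delta * cofactor(1,1).
Cofactor C_11 = (-1)^(1+1) * minor(1,1) = 15
Entry delta = 0 - 4 = -4
Det delta = -4 * 15 = -60
New det = 80 + -60 = 20

Answer: 20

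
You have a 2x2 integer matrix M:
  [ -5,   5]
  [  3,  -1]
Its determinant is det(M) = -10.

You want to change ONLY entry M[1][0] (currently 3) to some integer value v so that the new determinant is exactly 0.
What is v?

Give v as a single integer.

Answer: 1

Derivation:
det is linear in entry M[1][0]: det = old_det + (v - 3) * C_10
Cofactor C_10 = -5
Want det = 0: -10 + (v - 3) * -5 = 0
  (v - 3) = 10 / -5 = -2
  v = 3 + (-2) = 1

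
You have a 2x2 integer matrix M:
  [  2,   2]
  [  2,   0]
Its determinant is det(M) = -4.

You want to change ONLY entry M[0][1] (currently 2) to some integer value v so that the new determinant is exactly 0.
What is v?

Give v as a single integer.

det is linear in entry M[0][1]: det = old_det + (v - 2) * C_01
Cofactor C_01 = -2
Want det = 0: -4 + (v - 2) * -2 = 0
  (v - 2) = 4 / -2 = -2
  v = 2 + (-2) = 0

Answer: 0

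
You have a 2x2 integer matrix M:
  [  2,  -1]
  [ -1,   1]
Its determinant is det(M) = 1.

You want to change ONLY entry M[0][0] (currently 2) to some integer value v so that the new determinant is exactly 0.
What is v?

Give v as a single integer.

det is linear in entry M[0][0]: det = old_det + (v - 2) * C_00
Cofactor C_00 = 1
Want det = 0: 1 + (v - 2) * 1 = 0
  (v - 2) = -1 / 1 = -1
  v = 2 + (-1) = 1

Answer: 1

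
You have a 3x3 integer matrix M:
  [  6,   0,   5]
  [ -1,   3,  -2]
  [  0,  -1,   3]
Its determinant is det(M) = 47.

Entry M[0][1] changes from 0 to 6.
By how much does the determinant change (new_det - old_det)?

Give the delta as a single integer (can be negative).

Cofactor C_01 = 3
Entry delta = 6 - 0 = 6
Det delta = entry_delta * cofactor = 6 * 3 = 18

Answer: 18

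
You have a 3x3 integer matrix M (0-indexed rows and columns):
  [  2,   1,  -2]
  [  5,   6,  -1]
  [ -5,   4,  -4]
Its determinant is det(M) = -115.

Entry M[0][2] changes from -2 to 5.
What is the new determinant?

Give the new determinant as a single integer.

det is linear in row 0: changing M[0][2] by delta changes det by delta * cofactor(0,2).
Cofactor C_02 = (-1)^(0+2) * minor(0,2) = 50
Entry delta = 5 - -2 = 7
Det delta = 7 * 50 = 350
New det = -115 + 350 = 235

Answer: 235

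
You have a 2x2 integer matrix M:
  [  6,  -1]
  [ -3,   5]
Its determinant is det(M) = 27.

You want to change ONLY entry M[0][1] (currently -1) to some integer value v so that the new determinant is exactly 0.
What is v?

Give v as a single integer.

det is linear in entry M[0][1]: det = old_det + (v - -1) * C_01
Cofactor C_01 = 3
Want det = 0: 27 + (v - -1) * 3 = 0
  (v - -1) = -27 / 3 = -9
  v = -1 + (-9) = -10

Answer: -10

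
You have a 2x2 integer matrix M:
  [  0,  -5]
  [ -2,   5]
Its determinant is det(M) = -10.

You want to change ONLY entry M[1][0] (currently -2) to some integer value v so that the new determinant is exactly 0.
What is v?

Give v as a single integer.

Answer: 0

Derivation:
det is linear in entry M[1][0]: det = old_det + (v - -2) * C_10
Cofactor C_10 = 5
Want det = 0: -10 + (v - -2) * 5 = 0
  (v - -2) = 10 / 5 = 2
  v = -2 + (2) = 0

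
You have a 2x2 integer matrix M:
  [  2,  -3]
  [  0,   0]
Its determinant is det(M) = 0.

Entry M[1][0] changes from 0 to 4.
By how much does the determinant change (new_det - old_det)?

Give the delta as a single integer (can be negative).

Cofactor C_10 = 3
Entry delta = 4 - 0 = 4
Det delta = entry_delta * cofactor = 4 * 3 = 12

Answer: 12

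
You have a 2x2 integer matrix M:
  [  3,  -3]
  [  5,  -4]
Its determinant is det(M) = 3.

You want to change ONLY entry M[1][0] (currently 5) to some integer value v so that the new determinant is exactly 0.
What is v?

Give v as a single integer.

det is linear in entry M[1][0]: det = old_det + (v - 5) * C_10
Cofactor C_10 = 3
Want det = 0: 3 + (v - 5) * 3 = 0
  (v - 5) = -3 / 3 = -1
  v = 5 + (-1) = 4

Answer: 4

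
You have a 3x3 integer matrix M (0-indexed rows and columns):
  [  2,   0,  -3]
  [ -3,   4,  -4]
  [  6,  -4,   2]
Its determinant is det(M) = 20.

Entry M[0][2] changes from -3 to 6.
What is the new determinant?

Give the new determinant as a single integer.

Answer: -88

Derivation:
det is linear in row 0: changing M[0][2] by delta changes det by delta * cofactor(0,2).
Cofactor C_02 = (-1)^(0+2) * minor(0,2) = -12
Entry delta = 6 - -3 = 9
Det delta = 9 * -12 = -108
New det = 20 + -108 = -88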